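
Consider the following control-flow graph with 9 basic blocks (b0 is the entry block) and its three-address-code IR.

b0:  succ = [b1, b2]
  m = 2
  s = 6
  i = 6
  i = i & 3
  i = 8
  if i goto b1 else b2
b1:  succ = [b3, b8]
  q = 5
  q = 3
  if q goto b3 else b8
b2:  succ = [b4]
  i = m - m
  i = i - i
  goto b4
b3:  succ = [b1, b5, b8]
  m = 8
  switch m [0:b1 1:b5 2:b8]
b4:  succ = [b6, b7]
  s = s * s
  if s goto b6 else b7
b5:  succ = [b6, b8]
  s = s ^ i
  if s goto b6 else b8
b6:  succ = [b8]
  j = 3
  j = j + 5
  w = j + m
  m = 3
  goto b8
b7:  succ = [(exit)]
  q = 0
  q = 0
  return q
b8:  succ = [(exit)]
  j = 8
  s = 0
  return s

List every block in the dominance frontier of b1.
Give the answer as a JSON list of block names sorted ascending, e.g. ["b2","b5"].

idom tree: b1←b0 b2←b0 b3←b1 b4←b2 b5←b3 b6←b0 b7←b4 b8←b0
Dom at joins:
  b1: preds {b0,b3}: {b0} ∩ {b0,b1,b3} = {b0}; idom=b0
  b6: preds {b4,b5}: {b0,b2,b4} ∩ {b0,b1,b3,b5} = {b0}; idom=b0
  b8: preds {b1,b3,b5,b6}: {b0,b1} ∩ {b0,b1,b3} ∩ {b0,b1,b3,b5} ∩ {b0,b6} = {b0}; idom=b0

DF walk-up:
  join b1 pred b0: · stop@b0
  join b1 pred b3: b3→b1 stop@b0
  join b6 pred b4: b4→b2 stop@b0
  join b6 pred b5: b5→b3→b1 stop@b0
  join b8 pred b1: b1 stop@b0
  join b8 pred b3: b3→b1 stop@b0
  join b8 pred b5: b5→b3→b1 stop@b0
  join b8 pred b6: b6 stop@b0
  b0 → ∅
  b1 → {b1,b6,b8}
  b2 → {b6}
  b3 → {b1,b6,b8}
  b4 → {b6}
  b5 → {b6,b8}
  b6 → {b8}
  b7 → ∅
  b8 → ∅

DF(b1) = ["b1", "b6", "b8"]

Answer: ["b1", "b6", "b8"]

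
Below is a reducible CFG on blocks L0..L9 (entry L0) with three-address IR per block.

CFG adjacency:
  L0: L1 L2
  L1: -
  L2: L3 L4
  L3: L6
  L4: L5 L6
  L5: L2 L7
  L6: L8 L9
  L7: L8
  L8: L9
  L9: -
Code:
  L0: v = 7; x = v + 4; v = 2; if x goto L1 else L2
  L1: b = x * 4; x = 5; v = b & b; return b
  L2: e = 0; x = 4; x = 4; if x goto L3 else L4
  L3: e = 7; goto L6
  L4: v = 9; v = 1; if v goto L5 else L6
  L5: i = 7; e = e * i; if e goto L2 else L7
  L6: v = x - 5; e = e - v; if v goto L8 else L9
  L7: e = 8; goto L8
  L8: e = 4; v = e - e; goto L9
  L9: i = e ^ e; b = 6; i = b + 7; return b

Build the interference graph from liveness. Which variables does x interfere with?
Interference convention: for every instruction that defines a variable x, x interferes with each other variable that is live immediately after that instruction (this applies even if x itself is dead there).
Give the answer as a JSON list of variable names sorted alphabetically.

def/use:
  L0: def={v,x} ue=∅
  L1: def={b,v,x} ue={x}
  L2: def={e,x} ue=∅
  L3: def={e} ue=∅
  L4: def={v} ue=∅
  L5: def={e,i} ue={e}
  L6: def={e,v} ue={e,x}
  L7: def={e} ue=∅
  L8: def={e,v} ue=∅
  L9: def={b,i} ue={e}

Backward fixpoint:
  live L0: ∅→{x}
  live L1: {x}→∅
  live L2: ∅→{e,x}
  live L3: {x}→{e,x}
  live L4: {e,x}→{e,x}
  live L5: {e}→∅
  live L6: {e,x}→{e}
  live L7: ∅→∅
  live L8: ∅→{e}
  live L9: {e}→∅

Interference:
  b: {i,v,x}
  e: {i,v,x}
  i: {b,e}
  v: {b,e,x}
  x: {b,e,v}

N(x) = ["b", "e", "v"]

Answer: ["b", "e", "v"]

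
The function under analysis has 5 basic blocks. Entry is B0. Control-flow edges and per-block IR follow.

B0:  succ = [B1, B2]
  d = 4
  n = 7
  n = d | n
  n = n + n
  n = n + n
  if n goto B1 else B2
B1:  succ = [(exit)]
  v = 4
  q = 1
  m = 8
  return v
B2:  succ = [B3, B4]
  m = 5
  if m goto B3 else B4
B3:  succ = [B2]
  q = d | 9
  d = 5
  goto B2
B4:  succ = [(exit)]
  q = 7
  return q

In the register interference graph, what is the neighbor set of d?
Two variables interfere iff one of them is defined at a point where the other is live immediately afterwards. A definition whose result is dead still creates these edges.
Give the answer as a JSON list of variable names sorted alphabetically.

Answer: ["m", "n"]

Analysis:
Per-block:
  B0: def={d,n} ue=∅
  B1: def={m,q,v} ue=∅
  B2: def={m} ue=∅
  B3: def={d,q} ue={d}
  B4: def={q} ue=∅

Backward fixpoint:
  B0: in=∅ out={d}
  B1: in=∅ out=∅
  B2: in={d} out={d}
  B3: in={d} out={d}
  B4: in=∅ out=∅

Interference:
  d: {m,n}
  m: {d,v}
  n: {d}
  q: {v}
  v: {m,q}

N(d) = ["m", "n"]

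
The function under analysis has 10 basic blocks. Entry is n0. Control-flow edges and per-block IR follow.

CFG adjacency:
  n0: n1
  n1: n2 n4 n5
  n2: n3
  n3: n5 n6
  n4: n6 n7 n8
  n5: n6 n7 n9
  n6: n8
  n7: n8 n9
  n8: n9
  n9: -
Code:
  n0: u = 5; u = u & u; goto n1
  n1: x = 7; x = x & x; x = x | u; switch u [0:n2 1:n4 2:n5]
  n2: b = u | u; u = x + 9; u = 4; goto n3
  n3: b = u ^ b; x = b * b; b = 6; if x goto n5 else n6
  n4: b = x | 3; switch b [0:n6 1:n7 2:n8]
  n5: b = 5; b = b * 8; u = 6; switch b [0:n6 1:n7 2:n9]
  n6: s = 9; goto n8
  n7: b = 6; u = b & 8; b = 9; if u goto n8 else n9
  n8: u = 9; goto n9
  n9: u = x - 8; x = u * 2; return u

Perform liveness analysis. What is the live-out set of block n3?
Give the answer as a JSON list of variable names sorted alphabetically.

Answer: ["x"]

Analysis:
Block summaries:
  n0 def {u} use ∅
  n1 def {x} use {u}
  n2 def {b,u} use {u,x}
  n3 def {b,x} use {b,u}
  n4 def {b} use {x}
  n5 def {b,u} use ∅
  n6 def {s} use ∅
  n7 def {b,u} use ∅
  n8 def {u} use ∅
  n9 def {u,x} use {x}

Live sets:
  n0: in=∅ out={u}
  n1: in={u} out={u,x}
  n2: in={u,x} out={b,u}
  n3: in={b,u} out={x}
  n4: in={x} out={x}
  n5: in={x} out={x}
  n6: in={x} out={x}
  n7: in={x} out={x}
  n8: in={x} out={x}
  n9: in={x} out=∅

live-out(n3) = ["x"]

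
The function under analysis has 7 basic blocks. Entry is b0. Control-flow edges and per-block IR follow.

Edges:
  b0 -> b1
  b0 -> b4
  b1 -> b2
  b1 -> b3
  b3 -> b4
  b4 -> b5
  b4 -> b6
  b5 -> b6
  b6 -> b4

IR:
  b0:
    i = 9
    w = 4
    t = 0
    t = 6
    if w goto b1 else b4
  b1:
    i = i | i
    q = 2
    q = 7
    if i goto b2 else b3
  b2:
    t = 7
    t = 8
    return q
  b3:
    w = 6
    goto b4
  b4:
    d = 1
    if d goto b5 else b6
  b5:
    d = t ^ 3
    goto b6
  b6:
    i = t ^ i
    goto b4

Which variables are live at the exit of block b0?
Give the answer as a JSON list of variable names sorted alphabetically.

Block summaries:
  b0: def={i,t,w} ue=∅
  b1: def={i,q} ue={i}
  b2: def={t} ue={q}
  b3: def={w} ue=∅
  b4: def={d} ue=∅
  b5: def={d} ue={t}
  b6: def={i} ue={i,t}

Liveness:
  b0: in=∅ out={i,t}
  b1: in={i,t} out={i,q,t}
  b2: in={q} out=∅
  b3: in={i,t} out={i,t}
  b4: in={i,t} out={i,t}
  b5: in={i,t} out={i,t}
  b6: in={i,t} out={i,t}

live-out(b0) = ["i", "t"]

Answer: ["i", "t"]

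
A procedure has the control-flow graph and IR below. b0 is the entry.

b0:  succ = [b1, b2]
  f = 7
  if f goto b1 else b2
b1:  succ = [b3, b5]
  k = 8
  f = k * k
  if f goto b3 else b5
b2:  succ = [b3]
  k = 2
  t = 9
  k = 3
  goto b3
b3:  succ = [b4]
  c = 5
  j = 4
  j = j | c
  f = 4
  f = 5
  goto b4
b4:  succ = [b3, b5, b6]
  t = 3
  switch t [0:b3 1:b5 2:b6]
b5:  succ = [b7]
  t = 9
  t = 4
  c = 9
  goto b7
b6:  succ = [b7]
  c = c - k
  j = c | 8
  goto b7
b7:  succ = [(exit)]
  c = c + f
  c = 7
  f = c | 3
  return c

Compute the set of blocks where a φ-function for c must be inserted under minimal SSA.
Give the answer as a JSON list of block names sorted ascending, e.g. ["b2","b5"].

Answer: ["b3", "b5", "b7"]

Derivation:
idom tree: b1←b0 b2←b0 b3←b0 b4←b3 b5←b0 b6←b4 b7←b0
Dom∩ at merges:
  b3: preds {b1,b2,b4}: {b0,b1} ∩ {b0,b2} ∩ {b0,b3,b4} = {b0}; idom=b0
  b5: preds {b1,b4}: {b0,b1} ∩ {b0,b3,b4} = {b0}; idom=b0
  b7: preds {b5,b6}: {b0,b5} ∩ {b0,b3,b4,b6} = {b0}; idom=b0

Frontier:
  b3←b1: walk b1 to b0
  b3←b2: walk b2 to b0
  b3←b4: walk b4→b3 to b0
  b5←b1: walk b1 to b0
  b5←b4: walk b4→b3 to b0
  b7←b5: walk b5 to b0
  b7←b6: walk b6→b4→b3 to b0
  DF(b0)=∅
  DF(b1)={b3,b5}
  DF(b2)={b3}
  DF(b3)={b3,b5,b7}
  DF(b4)={b3,b5,b7}
  DF(b5)={b7}
  DF(b6)={b7}
  DF(b7)=∅

φ for c: defs {b3,b5,b6,b7}
  DF⁺ = {b3,b5,b7}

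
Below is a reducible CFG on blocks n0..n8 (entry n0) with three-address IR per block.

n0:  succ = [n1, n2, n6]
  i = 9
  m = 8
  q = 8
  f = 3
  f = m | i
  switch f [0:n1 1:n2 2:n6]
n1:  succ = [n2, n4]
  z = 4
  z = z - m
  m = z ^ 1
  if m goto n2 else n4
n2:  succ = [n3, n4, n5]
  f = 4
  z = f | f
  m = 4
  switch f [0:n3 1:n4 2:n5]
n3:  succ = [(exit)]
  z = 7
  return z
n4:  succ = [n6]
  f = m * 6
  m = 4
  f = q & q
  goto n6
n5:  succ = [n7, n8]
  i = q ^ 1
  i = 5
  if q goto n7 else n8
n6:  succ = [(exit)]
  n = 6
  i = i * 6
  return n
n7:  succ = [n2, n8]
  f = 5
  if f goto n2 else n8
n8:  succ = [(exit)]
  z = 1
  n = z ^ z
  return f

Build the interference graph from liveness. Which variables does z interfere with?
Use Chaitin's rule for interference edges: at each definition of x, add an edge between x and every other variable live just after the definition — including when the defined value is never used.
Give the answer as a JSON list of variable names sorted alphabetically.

Answer: ["f", "i", "m", "q"]

Working:
Block summaries:
  n0: def={f,i,m,q} ue=∅
  n1: def={m,z} ue={m}
  n2: def={f,m,z} ue=∅
  n3: def={z} ue=∅
  n4: def={f,m} ue={m,q}
  n5: def={i} ue={q}
  n6: def={i,n} ue={i}
  n7: def={f} ue=∅
  n8: def={n,z} ue={f}

Backward fixpoint:
  n0: in=∅ out={i,m,q}
  n1: in={i,m,q} out={i,m,q}
  n2: in={i,q} out={f,i,m,q}
  n3: in=∅ out=∅
  n4: in={i,m,q} out={i}
  n5: in={f,q} out={f,i,q}
  n6: in={i} out=∅
  n7: in={i,q} out={f,i,q}
  n8: in={f} out=∅

Interfere edges:
  f: {i,m,n,q,z}
  i: {f,m,n,q,z}
  m: {f,i,q,z}
  n: {f,i}
  q: {f,i,m,z}
  z: {f,i,m,q}

N(z) = ["f", "i", "m", "q"]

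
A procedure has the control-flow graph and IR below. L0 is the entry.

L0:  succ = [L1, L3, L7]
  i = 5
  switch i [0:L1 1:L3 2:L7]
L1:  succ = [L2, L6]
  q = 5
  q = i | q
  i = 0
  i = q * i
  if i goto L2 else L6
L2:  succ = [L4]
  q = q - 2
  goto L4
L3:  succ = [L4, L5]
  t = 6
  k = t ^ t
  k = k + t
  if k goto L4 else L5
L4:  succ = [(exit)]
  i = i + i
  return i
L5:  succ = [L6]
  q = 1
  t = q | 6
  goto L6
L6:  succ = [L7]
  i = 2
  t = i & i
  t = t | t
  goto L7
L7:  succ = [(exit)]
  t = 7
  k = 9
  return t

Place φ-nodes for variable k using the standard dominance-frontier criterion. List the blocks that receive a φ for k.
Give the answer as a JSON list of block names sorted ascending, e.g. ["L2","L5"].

idom tree: L1←L0 L2←L1 L3←L0 L4←L0 L5←L3 L6←L0 L7←L0
Join-block Dom:
  L4: preds {L2,L3}: {L0,L1,L2} ∩ {L0,L3} = {L0}; idom=L0
  L6: preds {L1,L5}: {L0,L1} ∩ {L0,L3,L5} = {L0}; idom=L0
  L7: preds {L0,L6}: {L0} ∩ {L0,L6} = {L0}; idom=L0

Frontier:
  join L4 pred L2: L2→L1 stop@L0
  join L4 pred L3: L3 stop@L0
  join L6 pred L1: L1 stop@L0
  join L6 pred L5: L5→L3 stop@L0
  join L7 pred L0: · stop@L0
  join L7 pred L6: L6 stop@L0
  DF(L0)=∅
  DF(L1)={L4,L6}
  DF(L2)={L4}
  DF(L3)={L4,L6}
  DF(L4)=∅
  DF(L5)={L6}
  DF(L6)={L7}
  DF(L7)=∅

φ for k: defs {L3,L7}
  DF⁺ = {L4,L6,L7}

Answer: ["L4", "L6", "L7"]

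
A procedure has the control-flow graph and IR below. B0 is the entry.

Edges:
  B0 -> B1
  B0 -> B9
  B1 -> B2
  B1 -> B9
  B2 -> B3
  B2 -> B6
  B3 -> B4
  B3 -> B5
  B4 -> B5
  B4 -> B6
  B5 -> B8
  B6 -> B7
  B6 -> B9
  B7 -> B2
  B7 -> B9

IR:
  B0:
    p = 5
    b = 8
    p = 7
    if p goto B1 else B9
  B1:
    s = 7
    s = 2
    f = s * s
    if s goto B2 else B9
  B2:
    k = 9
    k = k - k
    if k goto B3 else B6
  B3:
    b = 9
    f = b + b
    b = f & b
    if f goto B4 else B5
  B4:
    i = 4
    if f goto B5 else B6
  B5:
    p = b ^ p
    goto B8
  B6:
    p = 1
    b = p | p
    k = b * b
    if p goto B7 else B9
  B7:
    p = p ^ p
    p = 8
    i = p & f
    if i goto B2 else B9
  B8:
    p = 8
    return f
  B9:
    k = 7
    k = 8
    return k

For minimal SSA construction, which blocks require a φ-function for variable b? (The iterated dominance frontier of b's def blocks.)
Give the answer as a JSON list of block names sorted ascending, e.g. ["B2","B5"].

Answer: ["B2", "B6", "B9"]

Working:
idom tree: B1←B0 B2←B1 B3←B2 B4←B3 B5←B3 B6←B2 B7←B6 B8←B5 B9←B0
Join-block Dom:
  B2: preds {B1,B7}: {B0,B1} ∩ {B0,B1,B2,B6,B7} = {B0,B1}; idom=B1
  B5: preds {B3,B4}: {B0,B1,B2,B3} ∩ {B0,B1,B2,B3,B4} = {B0,B1,B2,B3}; idom=B3
  B6: preds {B2,B4}: {B0,B1,B2} ∩ {B0,B1,B2,B3,B4} = {B0,B1,B2}; idom=B2
  B9: preds {B0,B1,B6,B7}: {B0} ∩ {B0,B1} ∩ {B0,B1,B2,B6} ∩ {B0,B1,B2,B6,B7} = {B0}; idom=B0

Frontier:
  join B2 pred B1: · stop@B1
  join B2 pred B7: B7→B6→B2 stop@B1
  join B5 pred B3: · stop@B3
  join B5 pred B4: B4 stop@B3
  join B6 pred B2: · stop@B2
  join B6 pred B4: B4→B3 stop@B2
  join B9 pred B0: · stop@B0
  join B9 pred B1: B1 stop@B0
  join B9 pred B6: B6→B2→B1 stop@B0
  join B9 pred B7: B7→B6→B2→B1 stop@B0
  DF(B0)=∅
  DF(B1)={B9}
  DF(B2)={B2,B9}
  DF(B3)={B6}
  DF(B4)={B5,B6}
  DF(B5)=∅
  DF(B6)={B2,B9}
  DF(B7)={B2,B9}
  DF(B8)=∅
  DF(B9)=∅

φ for b: defs {B0,B3,B6}
  DF⁺ = {B2,B6,B9}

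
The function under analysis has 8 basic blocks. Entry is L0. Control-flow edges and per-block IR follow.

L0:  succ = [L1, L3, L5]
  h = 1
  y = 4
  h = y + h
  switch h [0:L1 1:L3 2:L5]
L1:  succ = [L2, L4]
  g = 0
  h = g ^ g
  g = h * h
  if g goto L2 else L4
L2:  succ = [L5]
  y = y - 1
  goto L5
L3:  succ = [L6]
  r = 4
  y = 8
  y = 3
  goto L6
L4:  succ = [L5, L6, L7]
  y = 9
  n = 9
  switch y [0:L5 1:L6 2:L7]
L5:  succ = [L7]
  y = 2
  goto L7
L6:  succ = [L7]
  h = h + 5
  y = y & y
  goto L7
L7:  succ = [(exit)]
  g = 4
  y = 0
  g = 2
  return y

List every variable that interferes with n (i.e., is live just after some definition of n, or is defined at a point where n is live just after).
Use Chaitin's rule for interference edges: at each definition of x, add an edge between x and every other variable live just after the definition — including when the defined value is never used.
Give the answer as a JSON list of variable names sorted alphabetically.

Answer: ["h", "y"]

Working:
Block summaries:
  L0 def {h,y} use ∅
  L1 def {g,h} use ∅
  L2 def {y} use {y}
  L3 def {r,y} use ∅
  L4 def {n,y} use ∅
  L5 def {y} use ∅
  L6 def {h,y} use {h,y}
  L7 def {g,y} use ∅

Backward fixpoint:
  L0 li=∅ lo={h,y}
  L1 li={y} lo={h,y}
  L2 li={y} lo=∅
  L3 li={h} lo={h,y}
  L4 li={h} lo={h,y}
  L5 li=∅ lo=∅
  L6 li={h,y} lo=∅
  L7 li=∅ lo=∅

Interfere edges:
  g — {h,y}
  h — {g,n,r,y}
  n — {h,y}
  r — {h}
  y — {g,h,n}

N(n) = ["h", "y"]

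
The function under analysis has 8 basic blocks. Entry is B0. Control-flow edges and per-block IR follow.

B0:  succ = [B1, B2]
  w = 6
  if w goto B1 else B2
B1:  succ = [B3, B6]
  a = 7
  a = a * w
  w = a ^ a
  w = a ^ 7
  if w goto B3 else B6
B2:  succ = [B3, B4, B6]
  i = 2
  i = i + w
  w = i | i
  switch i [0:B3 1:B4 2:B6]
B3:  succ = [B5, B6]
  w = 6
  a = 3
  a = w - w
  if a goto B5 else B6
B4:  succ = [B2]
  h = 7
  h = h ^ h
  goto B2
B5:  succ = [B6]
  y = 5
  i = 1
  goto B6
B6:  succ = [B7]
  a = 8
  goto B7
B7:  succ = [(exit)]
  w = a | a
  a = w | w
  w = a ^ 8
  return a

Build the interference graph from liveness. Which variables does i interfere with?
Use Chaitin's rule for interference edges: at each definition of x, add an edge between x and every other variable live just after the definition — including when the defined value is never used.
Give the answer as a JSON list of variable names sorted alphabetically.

Per-block:
  B0 def {w} use ∅
  B1 def {a,w} use {w}
  B2 def {i,w} use {w}
  B3 def {a,w} use ∅
  B4 def {h} use ∅
  B5 def {i,y} use ∅
  B6 def {a} use ∅
  B7 def {a,w} use {a}

Liveness:
  live B0: ∅→{w}
  live B1: {w}→∅
  live B2: {w}→{w}
  live B3: ∅→∅
  live B4: {w}→{w}
  live B5: ∅→∅
  live B6: ∅→{a}
  live B7: {a}→∅

Interference:
  a: {w}
  h: {w}
  i: {w}
  w: {a,h,i}
  y: ∅

N(i) = ["w"]

Answer: ["w"]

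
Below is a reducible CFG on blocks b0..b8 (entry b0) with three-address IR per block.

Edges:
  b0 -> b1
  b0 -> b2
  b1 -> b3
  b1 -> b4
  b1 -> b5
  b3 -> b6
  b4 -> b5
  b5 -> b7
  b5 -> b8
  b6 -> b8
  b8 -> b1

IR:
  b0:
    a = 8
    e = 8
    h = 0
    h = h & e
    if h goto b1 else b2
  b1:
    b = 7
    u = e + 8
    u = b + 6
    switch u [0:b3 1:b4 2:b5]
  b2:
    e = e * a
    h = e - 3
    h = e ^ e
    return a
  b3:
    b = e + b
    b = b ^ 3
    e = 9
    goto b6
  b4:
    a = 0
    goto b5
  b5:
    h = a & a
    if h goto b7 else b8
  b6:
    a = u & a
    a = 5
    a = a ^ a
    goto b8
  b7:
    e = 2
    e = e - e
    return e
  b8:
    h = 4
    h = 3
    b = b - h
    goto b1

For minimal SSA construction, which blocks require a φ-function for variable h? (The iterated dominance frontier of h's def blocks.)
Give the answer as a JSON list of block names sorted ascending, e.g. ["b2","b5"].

idom tree: b1←b0 b2←b0 b3←b1 b4←b1 b5←b1 b6←b3 b7←b5 b8←b1
Dom∩ at merges:
  b1: preds {b0,b8}: {b0} ∩ {b0,b1,b8} = {b0}; idom=b0
  b5: preds {b1,b4}: {b0,b1} ∩ {b0,b1,b4} = {b0,b1}; idom=b1
  b8: preds {b5,b6}: {b0,b1,b5} ∩ {b0,b1,b3,b6} = {b0,b1}; idom=b1

DF derivation:
  b1←b0: walk · to b0
  b1←b8: walk b8→b1 to b0
  b5←b1: walk · to b1
  b5←b4: walk b4 to b1
  b8←b5: walk b5 to b1
  b8←b6: walk b6→b3 to b1
  b0: DF=∅
  b1: DF={b1}
  b2: DF=∅
  b3: DF={b8}
  b4: DF={b5}
  b5: DF={b8}
  b6: DF={b8}
  b7: DF=∅
  b8: DF={b1}

φ for h: defs {b0,b2,b5,b8}
  DF⁺ = {b1,b8}

Answer: ["b1", "b8"]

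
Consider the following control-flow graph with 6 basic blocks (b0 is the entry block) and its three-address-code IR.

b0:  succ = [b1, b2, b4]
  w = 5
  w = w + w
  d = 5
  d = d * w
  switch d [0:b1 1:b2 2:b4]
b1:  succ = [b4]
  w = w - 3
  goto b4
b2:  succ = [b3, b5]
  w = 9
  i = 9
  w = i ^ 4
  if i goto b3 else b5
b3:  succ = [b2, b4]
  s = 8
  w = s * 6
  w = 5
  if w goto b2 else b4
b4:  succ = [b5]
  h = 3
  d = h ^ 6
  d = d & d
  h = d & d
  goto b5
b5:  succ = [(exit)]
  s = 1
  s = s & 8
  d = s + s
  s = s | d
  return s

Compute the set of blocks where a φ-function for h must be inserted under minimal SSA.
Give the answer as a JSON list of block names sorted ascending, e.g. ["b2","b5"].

Answer: ["b5"]

Working:
idom tree: b1←b0 b2←b0 b3←b2 b4←b0 b5←b0
Join-block Dom:
  b2: preds {b0,b3}: {b0} ∩ {b0,b2,b3} = {b0}; idom=b0
  b4: preds {b0,b1,b3}: {b0} ∩ {b0,b1} ∩ {b0,b2,b3} = {b0}; idom=b0
  b5: preds {b2,b4}: {b0,b2} ∩ {b0,b4} = {b0}; idom=b0

DF derivation:
  join b2 pred b0: · stop@b0
  join b2 pred b3: b3→b2 stop@b0
  join b4 pred b0: · stop@b0
  join b4 pred b1: b1 stop@b0
  join b4 pred b3: b3→b2 stop@b0
  join b5 pred b2: b2 stop@b0
  join b5 pred b4: b4 stop@b0
  DF(b0)=∅
  DF(b1)={b4}
  DF(b2)={b2,b4,b5}
  DF(b3)={b2,b4}
  DF(b4)={b5}
  DF(b5)=∅

φ for h: defs {b4}
  DF⁺ = {b5}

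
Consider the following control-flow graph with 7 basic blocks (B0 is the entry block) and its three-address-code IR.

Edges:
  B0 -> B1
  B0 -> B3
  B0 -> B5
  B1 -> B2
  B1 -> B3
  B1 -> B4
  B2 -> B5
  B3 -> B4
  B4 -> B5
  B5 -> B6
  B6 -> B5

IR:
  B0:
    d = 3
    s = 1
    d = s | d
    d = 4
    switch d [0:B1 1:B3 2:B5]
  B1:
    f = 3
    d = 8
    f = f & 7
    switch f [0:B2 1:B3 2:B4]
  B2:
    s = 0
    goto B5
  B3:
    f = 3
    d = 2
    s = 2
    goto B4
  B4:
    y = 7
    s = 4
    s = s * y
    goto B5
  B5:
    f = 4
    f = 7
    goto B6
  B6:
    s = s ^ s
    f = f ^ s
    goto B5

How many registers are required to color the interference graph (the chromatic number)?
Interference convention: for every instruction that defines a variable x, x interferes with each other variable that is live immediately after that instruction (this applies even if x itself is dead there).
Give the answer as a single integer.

Answer: 3

Analysis:
Per-block:
  B0: def={d,s} ue=∅
  B1: def={d,f} ue=∅
  B2: def={s} ue=∅
  B3: def={d,f,s} ue=∅
  B4: def={s,y} ue=∅
  B5: def={f} ue=∅
  B6: def={f,s} ue={f,s}

Liveness:
  B0 li=∅ lo={s}
  B1 li=∅ lo=∅
  B2 li=∅ lo={s}
  B3 li=∅ lo=∅
  B4 li=∅ lo={s}
  B5 li={s} lo={f,s}
  B6 li={f,s} lo={s}

Interference:
  d: {f,s}
  f: {d,s}
  s: {d,f,y}
  y: {s}

Colouring:
  clique {d,f,s} ⇒ need ≥ 3
  assign d→r1 f→r2 s→r0 y→r1 — no edge inside a register ⇒ χ ≤ 3
  χ = 3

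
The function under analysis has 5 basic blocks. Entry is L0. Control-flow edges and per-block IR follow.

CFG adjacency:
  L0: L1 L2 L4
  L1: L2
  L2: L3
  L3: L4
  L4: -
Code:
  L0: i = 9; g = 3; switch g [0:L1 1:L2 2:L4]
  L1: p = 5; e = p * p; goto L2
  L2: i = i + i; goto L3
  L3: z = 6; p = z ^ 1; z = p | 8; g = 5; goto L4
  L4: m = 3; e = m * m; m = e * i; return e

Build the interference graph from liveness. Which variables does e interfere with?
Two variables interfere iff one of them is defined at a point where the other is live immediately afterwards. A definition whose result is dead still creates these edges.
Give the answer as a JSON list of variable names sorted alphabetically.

def/use:
  L0 def {g,i} use ∅
  L1 def {e,p} use ∅
  L2 def {i} use {i}
  L3 def {g,p,z} use ∅
  L4 def {e,m} use {i}

Backward fixpoint:
  L0 li=∅ lo={i}
  L1 li={i} lo={i}
  L2 li={i} lo={i}
  L3 li={i} lo={i}
  L4 li={i} lo=∅

Interference:
  e — {i,m}
  g — {i}
  i — {e,g,m,p,z}
  m — {e,i}
  p — {i}
  z — {i}

N(e) = ["i", "m"]

Answer: ["i", "m"]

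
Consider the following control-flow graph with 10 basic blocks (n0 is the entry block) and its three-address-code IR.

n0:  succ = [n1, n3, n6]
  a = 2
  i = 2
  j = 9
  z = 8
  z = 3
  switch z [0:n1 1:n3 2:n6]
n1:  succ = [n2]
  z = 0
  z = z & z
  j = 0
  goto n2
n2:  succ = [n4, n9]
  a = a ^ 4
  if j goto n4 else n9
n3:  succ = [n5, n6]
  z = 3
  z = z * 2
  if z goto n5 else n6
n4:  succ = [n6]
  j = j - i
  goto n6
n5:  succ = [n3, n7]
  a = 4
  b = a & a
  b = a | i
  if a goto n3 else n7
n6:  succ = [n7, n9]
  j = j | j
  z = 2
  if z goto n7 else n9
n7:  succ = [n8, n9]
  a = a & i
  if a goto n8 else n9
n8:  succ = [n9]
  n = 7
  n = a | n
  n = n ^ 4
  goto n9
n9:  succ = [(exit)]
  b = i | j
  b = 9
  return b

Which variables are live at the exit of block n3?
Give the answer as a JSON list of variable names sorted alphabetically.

def/use:
  n0: {a,i,j,z} / ∅
  n1: {j,z} / ∅
  n2: {a} / {a,j}
  n3: {z} / ∅
  n4: {j} / {i,j}
  n5: {a,b} / {i}
  n6: {j,z} / {j}
  n7: {a} / {a,i}
  n8: {n} / {a}
  n9: {b} / {i,j}

Liveness:
  live n0: ∅→{a,i,j}
  live n1: {a,i}→{a,i,j}
  live n2: {a,i,j}→{a,i,j}
  live n3: {a,i,j}→{a,i,j}
  live n4: {a,i,j}→{a,i,j}
  live n5: {i,j}→{a,i,j}
  live n6: {a,i,j}→{a,i,j}
  live n7: {a,i,j}→{a,i,j}
  live n8: {a,i,j}→{i,j}
  live n9: {i,j}→∅

live-out(n3) = ["a", "i", "j"]

Answer: ["a", "i", "j"]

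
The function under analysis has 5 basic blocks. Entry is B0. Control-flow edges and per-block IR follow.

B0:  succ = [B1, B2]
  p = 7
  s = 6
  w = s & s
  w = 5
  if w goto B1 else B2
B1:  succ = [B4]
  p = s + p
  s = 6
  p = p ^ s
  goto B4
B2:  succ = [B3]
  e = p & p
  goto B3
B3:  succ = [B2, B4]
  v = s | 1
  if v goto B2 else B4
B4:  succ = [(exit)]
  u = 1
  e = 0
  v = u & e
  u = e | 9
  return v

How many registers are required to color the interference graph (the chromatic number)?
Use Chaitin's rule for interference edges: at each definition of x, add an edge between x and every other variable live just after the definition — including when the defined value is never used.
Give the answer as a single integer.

Answer: 4

Analysis:
def/use:
  B0: {p,s,w} / ∅
  B1: {p,s} / {p,s}
  B2: {e} / {p}
  B3: {v} / {s}
  B4: {e,u,v} / ∅

Live sets:
  B0 li=∅ lo={p,s}
  B1 li={p,s} lo=∅
  B2 li={p,s} lo={p,s}
  B3 li={p,s} lo={p,s}
  B4 li=∅ lo=∅

Interfere edges:
  e — {p,s,u,v}
  p — {e,s,v,w}
  s — {e,p,v,w}
  u — {e,v}
  v — {e,p,s,u}
  w — {p,s}

Registers:
  clique {e,p,s,v} ⇒ need ≥ 4
  4-colouring: r0={e,w}  r1={p,u}  r2={s}  r3={v}
  χ = 4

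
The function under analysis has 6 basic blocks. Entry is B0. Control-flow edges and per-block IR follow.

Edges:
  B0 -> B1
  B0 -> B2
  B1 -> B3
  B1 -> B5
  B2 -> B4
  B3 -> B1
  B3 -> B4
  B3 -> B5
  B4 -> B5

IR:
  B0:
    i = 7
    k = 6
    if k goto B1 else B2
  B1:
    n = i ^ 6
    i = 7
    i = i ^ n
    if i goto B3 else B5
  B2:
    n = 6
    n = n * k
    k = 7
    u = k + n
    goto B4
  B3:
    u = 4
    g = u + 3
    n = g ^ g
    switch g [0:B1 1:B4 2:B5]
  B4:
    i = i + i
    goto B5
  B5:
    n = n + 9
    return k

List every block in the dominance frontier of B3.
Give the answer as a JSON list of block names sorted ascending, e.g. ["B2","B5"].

Answer: ["B1", "B4", "B5"]

Derivation:
idom tree: B1←B0 B2←B0 B3←B1 B4←B0 B5←B0
Dom∩ at merges:
  B1: preds {B0,B3}: {B0} ∩ {B0,B1,B3} = {B0}; idom=B0
  B4: preds {B2,B3}: {B0,B2} ∩ {B0,B1,B3} = {B0}; idom=B0
  B5: preds {B1,B3,B4}: {B0,B1} ∩ {B0,B1,B3} ∩ {B0,B4} = {B0}; idom=B0

DF walk-up:
  join B1 pred B0: · stop@B0
  join B1 pred B3: B3→B1 stop@B0
  join B4 pred B2: B2 stop@B0
  join B4 pred B3: B3→B1 stop@B0
  join B5 pred B1: B1 stop@B0
  join B5 pred B3: B3→B1 stop@B0
  join B5 pred B4: B4 stop@B0
  B0: DF=∅
  B1: DF={B1,B4,B5}
  B2: DF={B4}
  B3: DF={B1,B4,B5}
  B4: DF={B5}
  B5: DF=∅

DF(B3) = ["B1", "B4", "B5"]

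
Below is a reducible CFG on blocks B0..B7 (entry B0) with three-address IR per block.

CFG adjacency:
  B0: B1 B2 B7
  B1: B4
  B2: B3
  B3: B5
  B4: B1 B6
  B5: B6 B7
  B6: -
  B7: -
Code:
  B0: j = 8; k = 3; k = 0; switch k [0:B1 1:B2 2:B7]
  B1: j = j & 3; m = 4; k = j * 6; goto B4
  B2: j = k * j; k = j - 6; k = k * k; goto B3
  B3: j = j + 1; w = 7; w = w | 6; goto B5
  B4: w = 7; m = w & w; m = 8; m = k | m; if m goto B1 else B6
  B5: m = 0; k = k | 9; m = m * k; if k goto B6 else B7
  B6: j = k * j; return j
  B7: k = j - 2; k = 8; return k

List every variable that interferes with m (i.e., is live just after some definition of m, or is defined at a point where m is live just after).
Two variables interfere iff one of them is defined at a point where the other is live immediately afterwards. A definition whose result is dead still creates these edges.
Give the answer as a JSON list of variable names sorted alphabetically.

Block summaries:
  B0 def {j,k} use ∅
  B1 def {j,k,m} use {j}
  B2 def {j,k} use {j,k}
  B3 def {j,w} use {j}
  B4 def {m,w} use {k}
  B5 def {k,m} use {k}
  B6 def {j} use {j,k}
  B7 def {k} use {j}

Liveness:
  B0: in=∅ out={j,k}
  B1: in={j} out={j,k}
  B2: in={j,k} out={j,k}
  B3: in={j,k} out={j,k}
  B4: in={j,k} out={j,k}
  B5: in={j,k} out={j,k}
  B6: in={j,k} out=∅
  B7: in={j} out=∅

Conflict graph:
  j↔{k,m,w}
  k↔{j,m,w}
  m↔{j,k}
  w↔{j,k}

N(m) = ["j", "k"]

Answer: ["j", "k"]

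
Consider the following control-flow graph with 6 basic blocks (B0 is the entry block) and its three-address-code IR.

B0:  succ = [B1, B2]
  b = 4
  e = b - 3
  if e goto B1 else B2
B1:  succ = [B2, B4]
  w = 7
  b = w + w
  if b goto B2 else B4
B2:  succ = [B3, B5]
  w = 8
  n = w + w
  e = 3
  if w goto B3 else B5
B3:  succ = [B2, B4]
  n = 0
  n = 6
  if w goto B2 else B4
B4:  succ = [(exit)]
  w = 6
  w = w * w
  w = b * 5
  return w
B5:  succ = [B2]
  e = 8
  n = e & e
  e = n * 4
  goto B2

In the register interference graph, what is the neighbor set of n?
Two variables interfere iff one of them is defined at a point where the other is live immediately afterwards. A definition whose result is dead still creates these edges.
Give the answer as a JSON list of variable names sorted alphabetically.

Answer: ["b", "w"]

Derivation:
def/use:
  B0: def={b,e} ue=∅
  B1: def={b,w} ue=∅
  B2: def={e,n,w} ue=∅
  B3: def={n} ue={w}
  B4: def={w} ue={b}
  B5: def={e,n} ue=∅

Backward fixpoint:
  live B0: ∅→{b}
  live B1: ∅→{b}
  live B2: {b}→{b,w}
  live B3: {b,w}→{b}
  live B4: {b}→∅
  live B5: {b}→{b}

Interfere edges:
  b↔{e,n,w}
  e↔{b,w}
  n↔{b,w}
  w↔{b,e,n}

N(n) = ["b", "w"]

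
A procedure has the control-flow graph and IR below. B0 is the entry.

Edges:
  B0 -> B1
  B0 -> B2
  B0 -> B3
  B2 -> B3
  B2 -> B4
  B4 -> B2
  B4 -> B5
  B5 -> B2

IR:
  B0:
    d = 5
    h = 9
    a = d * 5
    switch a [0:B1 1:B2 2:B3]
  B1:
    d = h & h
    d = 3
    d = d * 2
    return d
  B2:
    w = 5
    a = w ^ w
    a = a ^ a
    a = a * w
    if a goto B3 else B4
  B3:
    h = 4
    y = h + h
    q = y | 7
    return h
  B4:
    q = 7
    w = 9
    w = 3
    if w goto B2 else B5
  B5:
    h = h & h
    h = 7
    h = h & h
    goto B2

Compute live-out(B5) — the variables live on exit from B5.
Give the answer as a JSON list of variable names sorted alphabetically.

Per-block:
  B0: def={a,d,h} ue=∅
  B1: def={d} ue={h}
  B2: def={a,w} ue=∅
  B3: def={h,q,y} ue=∅
  B4: def={q,w} ue=∅
  B5: def={h} ue={h}

Backward fixpoint:
  B0 li=∅ lo={h}
  B1 li={h} lo=∅
  B2 li={h} lo={h}
  B3 li=∅ lo=∅
  B4 li={h} lo={h}
  B5 li={h} lo={h}

live-out(B5) = ["h"]

Answer: ["h"]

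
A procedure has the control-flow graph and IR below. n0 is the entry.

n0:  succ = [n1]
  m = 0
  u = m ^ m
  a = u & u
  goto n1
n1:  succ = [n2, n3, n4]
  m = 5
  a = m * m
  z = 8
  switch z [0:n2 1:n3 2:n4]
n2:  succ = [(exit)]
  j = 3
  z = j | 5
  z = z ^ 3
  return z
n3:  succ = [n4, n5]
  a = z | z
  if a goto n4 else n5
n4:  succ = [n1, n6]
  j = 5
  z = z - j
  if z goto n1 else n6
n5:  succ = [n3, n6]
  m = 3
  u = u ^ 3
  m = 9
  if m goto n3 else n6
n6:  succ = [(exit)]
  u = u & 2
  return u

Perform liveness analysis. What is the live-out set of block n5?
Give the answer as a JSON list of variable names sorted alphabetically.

Answer: ["u", "z"]

Derivation:
Block summaries:
  n0: {a,m,u} / ∅
  n1: {a,m,z} / ∅
  n2: {j,z} / ∅
  n3: {a} / {z}
  n4: {j,z} / {z}
  n5: {m,u} / {u}
  n6: {u} / {u}

Backward fixpoint:
  n0: in=∅ out={u}
  n1: in={u} out={u,z}
  n2: in=∅ out=∅
  n3: in={u,z} out={u,z}
  n4: in={u,z} out={u}
  n5: in={u,z} out={u,z}
  n6: in={u} out=∅

live-out(n5) = ["u", "z"]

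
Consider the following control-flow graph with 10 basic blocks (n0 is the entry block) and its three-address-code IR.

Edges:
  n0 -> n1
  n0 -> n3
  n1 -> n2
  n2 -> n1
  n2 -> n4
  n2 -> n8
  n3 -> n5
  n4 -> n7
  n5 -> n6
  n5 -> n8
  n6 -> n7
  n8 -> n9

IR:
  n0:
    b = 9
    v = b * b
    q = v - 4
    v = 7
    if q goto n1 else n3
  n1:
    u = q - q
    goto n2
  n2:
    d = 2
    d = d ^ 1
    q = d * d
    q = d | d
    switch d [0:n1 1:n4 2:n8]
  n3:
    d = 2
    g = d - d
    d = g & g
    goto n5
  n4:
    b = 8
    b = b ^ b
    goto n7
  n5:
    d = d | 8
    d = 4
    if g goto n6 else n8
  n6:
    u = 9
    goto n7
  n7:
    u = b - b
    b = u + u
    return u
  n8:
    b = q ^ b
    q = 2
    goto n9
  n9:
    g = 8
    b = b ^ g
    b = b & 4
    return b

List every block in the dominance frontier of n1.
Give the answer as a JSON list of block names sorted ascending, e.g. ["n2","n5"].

idom tree: n1←n0 n2←n1 n3←n0 n4←n2 n5←n3 n6←n5 n7←n0 n8←n0 n9←n8
Dom at joins:
  n1: preds {n0,n2}: {n0} ∩ {n0,n1,n2} = {n0}; idom=n0
  n7: preds {n4,n6}: {n0,n1,n2,n4} ∩ {n0,n3,n5,n6} = {n0}; idom=n0
  n8: preds {n2,n5}: {n0,n1,n2} ∩ {n0,n3,n5} = {n0}; idom=n0

DF derivation:
  n1←n0: walk · to n0
  n1←n2: walk n2→n1 to n0
  n7←n4: walk n4→n2→n1 to n0
  n7←n6: walk n6→n5→n3 to n0
  n8←n2: walk n2→n1 to n0
  n8←n5: walk n5→n3 to n0
  DF(n0)=∅
  DF(n1)={n1,n7,n8}
  DF(n2)={n1,n7,n8}
  DF(n3)={n7,n8}
  DF(n4)={n7}
  DF(n5)={n7,n8}
  DF(n6)={n7}
  DF(n7)=∅
  DF(n8)=∅
  DF(n9)=∅

DF(n1) = ["n1", "n7", "n8"]

Answer: ["n1", "n7", "n8"]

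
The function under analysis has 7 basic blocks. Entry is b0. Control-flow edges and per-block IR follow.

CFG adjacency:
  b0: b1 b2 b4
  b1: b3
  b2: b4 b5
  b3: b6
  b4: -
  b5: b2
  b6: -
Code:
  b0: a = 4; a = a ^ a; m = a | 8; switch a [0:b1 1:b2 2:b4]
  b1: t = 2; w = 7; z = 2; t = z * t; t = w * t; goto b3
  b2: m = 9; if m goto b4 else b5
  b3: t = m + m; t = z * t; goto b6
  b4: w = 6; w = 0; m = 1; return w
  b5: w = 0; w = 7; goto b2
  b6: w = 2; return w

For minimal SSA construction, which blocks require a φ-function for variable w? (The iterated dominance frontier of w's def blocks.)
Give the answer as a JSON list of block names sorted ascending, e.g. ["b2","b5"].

Answer: ["b2", "b4"]

Analysis:
idom tree: b1←b0 b2←b0 b3←b1 b4←b0 b5←b2 b6←b3
Dom∩ at merges:
  b2: preds {b0,b5}: {b0} ∩ {b0,b2,b5} = {b0}; idom=b0
  b4: preds {b0,b2}: {b0} ∩ {b0,b2} = {b0}; idom=b0

DF walk-up:
  b2←b0: walk · to b0
  b2←b5: walk b5→b2 to b0
  b4←b0: walk · to b0
  b4←b2: walk b2 to b0
  b0: DF=∅
  b1: DF=∅
  b2: DF={b2,b4}
  b3: DF=∅
  b4: DF=∅
  b5: DF={b2}
  b6: DF=∅

φ for w: defs {b1,b4,b5,b6}
  DF⁺ = {b2,b4}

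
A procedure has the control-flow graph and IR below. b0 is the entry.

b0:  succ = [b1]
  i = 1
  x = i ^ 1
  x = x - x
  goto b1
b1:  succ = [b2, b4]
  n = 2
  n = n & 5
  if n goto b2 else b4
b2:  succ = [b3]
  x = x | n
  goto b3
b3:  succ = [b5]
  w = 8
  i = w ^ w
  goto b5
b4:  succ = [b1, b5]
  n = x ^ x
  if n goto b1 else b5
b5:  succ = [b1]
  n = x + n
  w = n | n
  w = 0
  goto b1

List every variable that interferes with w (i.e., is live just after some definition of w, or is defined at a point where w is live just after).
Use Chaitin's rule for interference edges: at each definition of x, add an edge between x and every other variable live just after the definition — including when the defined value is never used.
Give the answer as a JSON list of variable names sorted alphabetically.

def/use:
  b0 def {i,x} use ∅
  b1 def {n} use ∅
  b2 def {x} use {n,x}
  b3 def {i,w} use ∅
  b4 def {n} use {x}
  b5 def {n,w} use {n,x}

Live sets:
  b0: in=∅ out={x}
  b1: in={x} out={n,x}
  b2: in={n,x} out={n,x}
  b3: in={n,x} out={n,x}
  b4: in={x} out={n,x}
  b5: in={n,x} out={x}

Interference:
  i — {n,x}
  n — {i,w,x}
  w — {n,x}
  x — {i,n,w}

N(w) = ["n", "x"]

Answer: ["n", "x"]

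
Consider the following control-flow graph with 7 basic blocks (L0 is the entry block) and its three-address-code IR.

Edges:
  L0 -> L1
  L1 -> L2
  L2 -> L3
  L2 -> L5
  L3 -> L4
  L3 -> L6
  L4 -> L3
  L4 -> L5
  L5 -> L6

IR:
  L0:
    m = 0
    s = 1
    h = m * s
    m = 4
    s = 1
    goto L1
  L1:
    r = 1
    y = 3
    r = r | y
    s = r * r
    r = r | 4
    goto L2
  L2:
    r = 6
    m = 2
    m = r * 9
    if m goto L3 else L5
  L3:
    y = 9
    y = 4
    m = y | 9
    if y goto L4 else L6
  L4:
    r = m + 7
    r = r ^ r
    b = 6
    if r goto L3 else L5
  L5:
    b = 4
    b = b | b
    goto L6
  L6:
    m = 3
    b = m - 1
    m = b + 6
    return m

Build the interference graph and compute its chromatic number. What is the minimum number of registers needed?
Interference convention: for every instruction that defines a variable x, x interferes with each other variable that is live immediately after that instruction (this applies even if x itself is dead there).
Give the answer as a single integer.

Answer: 3

Analysis:
Per-block:
  L0: def={h,m,s} ue=∅
  L1: def={r,s,y} ue=∅
  L2: def={m,r} ue=∅
  L3: def={m,y} ue=∅
  L4: def={b,r} ue={m}
  L5: def={b} ue=∅
  L6: def={b,m} ue=∅

Live sets:
  L0 li=∅ lo=∅
  L1 li=∅ lo=∅
  L2 li=∅ lo=∅
  L3 li=∅ lo={m}
  L4 li={m} lo=∅
  L5 li=∅ lo=∅
  L6 li=∅ lo=∅

Interference:
  b: {r}
  h: ∅
  m: {r,s,y}
  r: {b,m,s,y}
  s: {m,r}
  y: {m,r}

Registers:
  clique {m,r,s} ⇒ need ≥ 3
  3-colouring: R0={h,r}  R1={b,m}  R2={s,y}
  χ = 3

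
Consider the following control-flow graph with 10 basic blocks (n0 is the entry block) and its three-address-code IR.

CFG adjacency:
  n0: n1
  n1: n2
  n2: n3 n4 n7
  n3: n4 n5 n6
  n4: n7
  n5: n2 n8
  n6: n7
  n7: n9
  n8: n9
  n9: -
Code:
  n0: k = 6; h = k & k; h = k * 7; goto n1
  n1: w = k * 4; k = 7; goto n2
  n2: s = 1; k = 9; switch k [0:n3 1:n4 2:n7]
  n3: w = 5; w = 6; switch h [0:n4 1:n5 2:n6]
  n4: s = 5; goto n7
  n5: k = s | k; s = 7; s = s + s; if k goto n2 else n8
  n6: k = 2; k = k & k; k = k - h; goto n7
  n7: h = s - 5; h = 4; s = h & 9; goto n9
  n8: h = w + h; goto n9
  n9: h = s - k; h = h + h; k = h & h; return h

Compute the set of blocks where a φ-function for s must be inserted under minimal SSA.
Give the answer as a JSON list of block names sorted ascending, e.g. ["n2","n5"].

Answer: ["n2", "n7", "n9"]

Derivation:
idom tree: n1←n0 n2←n1 n3←n2 n4←n2 n5←n3 n6←n3 n7←n2 n8←n5 n9←n2
Dom at joins:
  n2: preds {n1,n5}: {n0,n1} ∩ {n0,n1,n2,n3,n5} = {n0,n1}; idom=n1
  n4: preds {n2,n3}: {n0,n1,n2} ∩ {n0,n1,n2,n3} = {n0,n1,n2}; idom=n2
  n7: preds {n2,n4,n6}: {n0,n1,n2} ∩ {n0,n1,n2,n4} ∩ {n0,n1,n2,n3,n6} = {n0,n1,n2}; idom=n2
  n9: preds {n7,n8}: {n0,n1,n2,n7} ∩ {n0,n1,n2,n3,n5,n8} = {n0,n1,n2}; idom=n2

DF derivation:
  n2←n1: walk · to n1
  n2←n5: walk n5→n3→n2 to n1
  n4←n2: walk · to n2
  n4←n3: walk n3 to n2
  n7←n2: walk · to n2
  n7←n4: walk n4 to n2
  n7←n6: walk n6→n3 to n2
  n9←n7: walk n7 to n2
  n9←n8: walk n8→n5→n3 to n2
  n0: DF=∅
  n1: DF=∅
  n2: DF={n2}
  n3: DF={n2,n4,n7,n9}
  n4: DF={n7}
  n5: DF={n2,n9}
  n6: DF={n7}
  n7: DF={n9}
  n8: DF={n9}
  n9: DF=∅

φ for s: defs {n2,n4,n5,n7}
  DF⁺ = {n2,n7,n9}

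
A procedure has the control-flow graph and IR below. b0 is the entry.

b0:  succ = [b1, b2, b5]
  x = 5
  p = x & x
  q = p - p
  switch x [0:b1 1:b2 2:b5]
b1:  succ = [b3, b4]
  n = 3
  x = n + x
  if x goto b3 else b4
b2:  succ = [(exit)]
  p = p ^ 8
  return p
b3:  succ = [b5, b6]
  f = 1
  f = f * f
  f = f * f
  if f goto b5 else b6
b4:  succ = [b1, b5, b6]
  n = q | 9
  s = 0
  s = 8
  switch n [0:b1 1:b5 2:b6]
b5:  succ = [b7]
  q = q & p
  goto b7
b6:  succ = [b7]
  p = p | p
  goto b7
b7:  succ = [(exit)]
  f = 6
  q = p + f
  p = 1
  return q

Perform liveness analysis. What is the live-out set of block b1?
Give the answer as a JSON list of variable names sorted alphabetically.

Answer: ["p", "q", "x"]

Derivation:
def/use:
  b0: def={p,q,x} ue=∅
  b1: def={n,x} ue={x}
  b2: def={p} ue={p}
  b3: def={f} ue=∅
  b4: def={n,s} ue={q}
  b5: def={q} ue={p,q}
  b6: def={p} ue={p}
  b7: def={f,p,q} ue={p}

Liveness:
  b0 li=∅ lo={p,q,x}
  b1 li={p,q,x} lo={p,q,x}
  b2 li={p} lo=∅
  b3 li={p,q} lo={p,q}
  b4 li={p,q,x} lo={p,q,x}
  b5 li={p,q} lo={p}
  b6 li={p} lo={p}
  b7 li={p} lo=∅

live-out(b1) = ["p", "q", "x"]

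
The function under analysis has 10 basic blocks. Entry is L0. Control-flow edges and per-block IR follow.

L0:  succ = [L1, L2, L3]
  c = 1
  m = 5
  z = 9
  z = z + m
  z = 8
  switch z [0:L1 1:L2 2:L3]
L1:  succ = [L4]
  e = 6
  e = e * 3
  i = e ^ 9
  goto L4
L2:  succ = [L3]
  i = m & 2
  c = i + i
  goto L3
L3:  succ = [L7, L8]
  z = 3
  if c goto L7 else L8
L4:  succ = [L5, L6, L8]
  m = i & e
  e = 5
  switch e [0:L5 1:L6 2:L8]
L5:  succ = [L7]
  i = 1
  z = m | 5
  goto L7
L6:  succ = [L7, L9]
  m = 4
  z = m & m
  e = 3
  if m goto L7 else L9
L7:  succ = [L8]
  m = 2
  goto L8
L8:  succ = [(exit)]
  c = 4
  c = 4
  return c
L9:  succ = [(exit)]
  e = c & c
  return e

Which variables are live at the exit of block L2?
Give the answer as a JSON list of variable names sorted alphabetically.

Per-block:
  L0 def {c,m,z} use ∅
  L1 def {e,i} use ∅
  L2 def {c,i} use {m}
  L3 def {z} use {c}
  L4 def {e,m} use {e,i}
  L5 def {i,z} use {m}
  L6 def {e,m,z} use ∅
  L7 def {m} use ∅
  L8 def {c} use ∅
  L9 def {e} use {c}

Backward fixpoint:
  L0 li=∅ lo={c,m}
  L1 li={c} lo={c,e,i}
  L2 li={m} lo={c}
  L3 li={c} lo=∅
  L4 li={c,e,i} lo={c,m}
  L5 li={m} lo=∅
  L6 li={c} lo={c}
  L7 li=∅ lo=∅
  L8 li=∅ lo=∅
  L9 li={c} lo=∅

live-out(L2) = ["c"]

Answer: ["c"]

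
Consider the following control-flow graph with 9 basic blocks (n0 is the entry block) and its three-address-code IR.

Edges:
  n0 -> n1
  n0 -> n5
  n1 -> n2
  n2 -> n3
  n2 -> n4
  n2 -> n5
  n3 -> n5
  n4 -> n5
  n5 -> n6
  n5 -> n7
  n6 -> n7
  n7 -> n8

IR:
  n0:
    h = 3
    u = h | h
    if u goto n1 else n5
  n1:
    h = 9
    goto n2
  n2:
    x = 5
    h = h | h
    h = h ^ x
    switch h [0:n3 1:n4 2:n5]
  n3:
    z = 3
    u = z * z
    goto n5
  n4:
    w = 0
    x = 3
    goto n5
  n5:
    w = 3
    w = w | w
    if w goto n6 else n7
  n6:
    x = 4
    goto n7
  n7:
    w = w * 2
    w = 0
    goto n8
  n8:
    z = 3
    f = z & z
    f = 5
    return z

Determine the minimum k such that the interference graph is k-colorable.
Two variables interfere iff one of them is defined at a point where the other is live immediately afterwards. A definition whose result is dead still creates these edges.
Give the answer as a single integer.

Answer: 2

Analysis:
def/use:
  n0: def={h,u} ue=∅
  n1: def={h} ue=∅
  n2: def={h,x} ue={h}
  n3: def={u,z} ue=∅
  n4: def={w,x} ue=∅
  n5: def={w} ue=∅
  n6: def={x} ue=∅
  n7: def={w} ue={w}
  n8: def={f,z} ue=∅

Liveness:
  n0: in=∅ out=∅
  n1: in=∅ out={h}
  n2: in={h} out=∅
  n3: in=∅ out=∅
  n4: in=∅ out=∅
  n5: in=∅ out={w}
  n6: in={w} out={w}
  n7: in={w} out=∅
  n8: in=∅ out=∅

Interference:
  f: {z}
  h: {x}
  u: ∅
  w: {x}
  x: {h,w}
  z: {f}

Registers:
  lower bound: {f,z} mutually conflict ⇒ χ ≥ 2
  assign f→c0 h→c1 u→c0 w→c1 x→c0 z→c1 — no edge inside a register ⇒ χ ≤ 2
  χ = 2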